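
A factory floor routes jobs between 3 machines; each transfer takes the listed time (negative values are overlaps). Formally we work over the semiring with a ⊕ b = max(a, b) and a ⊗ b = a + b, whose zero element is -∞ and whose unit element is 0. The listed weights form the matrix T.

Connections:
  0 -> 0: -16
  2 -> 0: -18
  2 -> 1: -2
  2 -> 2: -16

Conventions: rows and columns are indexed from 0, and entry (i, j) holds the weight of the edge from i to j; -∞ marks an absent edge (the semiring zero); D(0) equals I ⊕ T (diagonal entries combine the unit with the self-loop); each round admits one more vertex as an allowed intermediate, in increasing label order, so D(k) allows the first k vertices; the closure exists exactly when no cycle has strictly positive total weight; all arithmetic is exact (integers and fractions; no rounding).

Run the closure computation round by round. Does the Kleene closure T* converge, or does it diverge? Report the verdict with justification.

D(0):
  [0, -∞, -∞]
  [-∞, 0, -∞]
  [-18, -2, 0]
D(1):
  [0, -∞, -∞]
  [-∞, 0, -∞]
  [-18, -2, 0]
D(2):
  [0, -∞, -∞]
  [-∞, 0, -∞]
  [-18, -2, 0]
D(3):
  [0, -∞, -∞]
  [-∞, 0, -∞]
  [-18, -2, 0]
Key observation: every diagonal entry stays at the unit through all rounds, so no improving cycle exists.
Answer: CONVERGES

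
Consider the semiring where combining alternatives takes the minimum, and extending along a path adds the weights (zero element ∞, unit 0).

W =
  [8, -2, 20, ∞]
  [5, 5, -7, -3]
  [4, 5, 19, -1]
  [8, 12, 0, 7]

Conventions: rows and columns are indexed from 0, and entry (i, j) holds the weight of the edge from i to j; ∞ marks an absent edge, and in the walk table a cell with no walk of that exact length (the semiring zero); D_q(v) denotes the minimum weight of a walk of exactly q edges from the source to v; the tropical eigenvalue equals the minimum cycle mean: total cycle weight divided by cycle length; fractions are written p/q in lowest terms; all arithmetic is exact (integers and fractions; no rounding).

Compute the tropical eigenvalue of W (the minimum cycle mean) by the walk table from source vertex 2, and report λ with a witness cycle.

q=0: [∞, ∞, 0, ∞]
q=1: [4, 5, 19, -1]
q=2: [7, 2, -2, 2]
q=3: [2, 3, -5, -3]
q=4: [-1, 0, -4, -6]
Optimal cycle mean attained by: cycle 0->1->2->0, total (-2) + (-7) + 4, length 3.
Answer: λ = -5/3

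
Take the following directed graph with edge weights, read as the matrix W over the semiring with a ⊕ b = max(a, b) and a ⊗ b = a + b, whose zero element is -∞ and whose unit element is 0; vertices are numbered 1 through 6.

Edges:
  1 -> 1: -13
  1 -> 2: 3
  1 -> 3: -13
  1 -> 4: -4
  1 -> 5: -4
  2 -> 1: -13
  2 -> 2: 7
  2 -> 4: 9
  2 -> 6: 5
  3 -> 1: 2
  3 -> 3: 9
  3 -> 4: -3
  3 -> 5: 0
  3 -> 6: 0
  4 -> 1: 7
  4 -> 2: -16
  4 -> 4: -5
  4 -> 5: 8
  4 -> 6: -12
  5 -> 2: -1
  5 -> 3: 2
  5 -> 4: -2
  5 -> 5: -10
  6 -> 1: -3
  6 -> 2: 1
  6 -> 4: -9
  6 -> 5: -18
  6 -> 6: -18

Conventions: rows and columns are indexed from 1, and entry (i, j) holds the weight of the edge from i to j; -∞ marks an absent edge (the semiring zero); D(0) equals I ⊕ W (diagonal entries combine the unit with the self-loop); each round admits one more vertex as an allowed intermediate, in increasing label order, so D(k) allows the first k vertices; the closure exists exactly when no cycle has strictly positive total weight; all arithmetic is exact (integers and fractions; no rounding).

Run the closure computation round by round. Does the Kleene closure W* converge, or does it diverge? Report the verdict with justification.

Detection: at round 0, diagonal entry (2, 2) turns strictly positive.
Key observation: the cycle 2->2 has total weight 7, which is strictly positive.
Answer: DIVERGES — positive cycle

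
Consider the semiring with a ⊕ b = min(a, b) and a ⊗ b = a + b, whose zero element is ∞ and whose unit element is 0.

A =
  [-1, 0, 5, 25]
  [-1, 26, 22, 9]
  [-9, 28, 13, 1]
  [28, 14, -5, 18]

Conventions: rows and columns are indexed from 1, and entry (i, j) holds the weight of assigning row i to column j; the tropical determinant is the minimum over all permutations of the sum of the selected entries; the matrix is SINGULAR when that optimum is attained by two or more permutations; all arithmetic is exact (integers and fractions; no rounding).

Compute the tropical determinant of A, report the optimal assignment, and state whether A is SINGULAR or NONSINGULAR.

σ = (1, 2, 3, 4): (-1) + 26 + 13 + 18 = 56
σ = (1, 2, 4, 3): (-1) + 26 + 1 + (-5) = 21
σ = (1, 3, 2, 4): (-1) + 22 + 28 + 18 = 67
σ = (1, 3, 4, 2): (-1) + 22 + 1 + 14 = 36
σ = (1, 4, 2, 3): (-1) + 9 + 28 + (-5) = 31
σ = (1, 4, 3, 2): (-1) + 9 + 13 + 14 = 35
σ = (2, 1, 3, 4): 0 + (-1) + 13 + 18 = 30
σ = (2, 1, 4, 3): 0 + (-1) + 1 + (-5) = -5
σ = (2, 3, 1, 4): 0 + 22 + (-9) + 18 = 31
σ = (2, 3, 4, 1): 0 + 22 + 1 + 28 = 51
σ = (2, 4, 1, 3): 0 + 9 + (-9) + (-5) = -5
σ = (2, 4, 3, 1): 0 + 9 + 13 + 28 = 50
σ = (3, 1, 2, 4): 5 + (-1) + 28 + 18 = 50
σ = (3, 1, 4, 2): 5 + (-1) + 1 + 14 = 19
σ = (3, 2, 1, 4): 5 + 26 + (-9) + 18 = 40
σ = (3, 2, 4, 1): 5 + 26 + 1 + 28 = 60
σ = (3, 4, 1, 2): 5 + 9 + (-9) + 14 = 19
σ = (3, 4, 2, 1): 5 + 9 + 28 + 28 = 70
σ = (4, 1, 2, 3): 25 + (-1) + 28 + (-5) = 47
σ = (4, 1, 3, 2): 25 + (-1) + 13 + 14 = 51
σ = (4, 2, 1, 3): 25 + 26 + (-9) + (-5) = 37
σ = (4, 2, 3, 1): 25 + 26 + 13 + 28 = 92
σ = (4, 3, 1, 2): 25 + 22 + (-9) + 14 = 52
σ = (4, 3, 2, 1): 25 + 22 + 28 + 28 = 103
Optimal value attained by: σ = (2, 1, 4, 3).
Answer: det⊕(A) = -5; verdict: SINGULAR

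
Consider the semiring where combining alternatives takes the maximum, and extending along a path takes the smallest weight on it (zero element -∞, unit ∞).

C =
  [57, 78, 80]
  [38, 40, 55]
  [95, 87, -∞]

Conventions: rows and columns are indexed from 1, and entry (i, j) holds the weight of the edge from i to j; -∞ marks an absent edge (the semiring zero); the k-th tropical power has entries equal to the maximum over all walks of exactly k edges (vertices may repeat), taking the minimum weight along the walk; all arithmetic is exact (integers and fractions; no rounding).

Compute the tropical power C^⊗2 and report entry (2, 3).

C^⊗2:
  [80, 80, 57]
  [55, 55, 40]
  [57, 78, 80]
Key observation: the optimum is the walk 2->2->3, with weight 40 min 55 = 40.
Optimal value attained by: walk 2->2->3.
Answer: (C^⊗2)[2][3] = 40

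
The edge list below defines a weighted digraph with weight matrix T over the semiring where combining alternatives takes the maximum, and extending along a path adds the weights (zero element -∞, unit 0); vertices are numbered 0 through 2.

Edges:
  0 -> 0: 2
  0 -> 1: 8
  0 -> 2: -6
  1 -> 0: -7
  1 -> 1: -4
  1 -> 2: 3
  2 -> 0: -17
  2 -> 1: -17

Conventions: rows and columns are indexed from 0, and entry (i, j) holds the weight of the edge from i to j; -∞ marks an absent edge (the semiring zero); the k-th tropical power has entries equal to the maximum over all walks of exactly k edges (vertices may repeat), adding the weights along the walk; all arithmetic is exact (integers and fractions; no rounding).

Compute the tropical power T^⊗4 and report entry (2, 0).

T^⊗2:
  [4, 10, 11]
  [-5, 1, -1]
  [-15, -9, -14]
T^⊗3:
  [6, 12, 13]
  [-3, 3, 4]
  [-13, -7, -6]
T^⊗4:
  [8, 14, 15]
  [-1, 5, 6]
  [-11, -5, -4]
Key observation: the optimum is the walk 2->0->0->0->0, with weight (-17) + 2 + 2 + 2 = -11.
Optimal value attained by: walk 2->0->0->0->0.
Answer: (T^⊗4)[2][0] = -11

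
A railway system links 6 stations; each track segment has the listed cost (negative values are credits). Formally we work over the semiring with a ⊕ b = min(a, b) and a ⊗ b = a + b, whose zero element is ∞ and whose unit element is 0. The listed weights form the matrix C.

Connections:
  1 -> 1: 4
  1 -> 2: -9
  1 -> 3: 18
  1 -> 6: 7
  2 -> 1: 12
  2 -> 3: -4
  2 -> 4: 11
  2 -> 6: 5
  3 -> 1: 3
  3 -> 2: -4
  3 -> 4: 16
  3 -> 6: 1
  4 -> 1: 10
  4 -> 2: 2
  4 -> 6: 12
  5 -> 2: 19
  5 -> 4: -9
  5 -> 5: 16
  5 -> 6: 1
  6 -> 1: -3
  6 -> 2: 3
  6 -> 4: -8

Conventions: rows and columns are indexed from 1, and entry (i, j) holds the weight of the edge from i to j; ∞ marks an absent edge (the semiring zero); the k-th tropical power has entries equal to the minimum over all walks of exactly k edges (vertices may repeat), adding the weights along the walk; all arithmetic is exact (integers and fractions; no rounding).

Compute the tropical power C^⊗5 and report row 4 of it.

C^⊗2:
  [3, -5, -13, -1, ∞, -4]
  [-1, -8, 30, -3, ∞, -3]
  [-2, -6, -8, -7, ∞, 1]
  [9, 1, -2, 4, ∞, 7]
  [-2, -7, 15, -7, 32, 3]
  [1, -12, -1, 14, ∞, 4]
C^⊗3:
  [-10, -17, -9, -12, ∞, -12]
  [-6, -10, -12, -11, ∞, -3]
  [-5, -12, -10, -7, ∞, -7]
  [1, -6, -3, -1, ∞, -1]
  [0, -11, -11, -5, 48, -2]
  [0, -8, -16, -4, ∞, -7]
C^⊗4:
  [-15, -19, -21, -20, ∞, -12]
  [-9, -16, -14, -11, ∞, -11]
  [-10, -14, -16, -15, ∞, -9]
  [-4, -8, -10, -9, ∞, -2]
  [-8, -15, -15, -10, 64, -10]
  [-13, -20, -12, -15, ∞, -15]
C^⊗5:
  [-18, -25, -23, -20, ∞, -20]
  [-14, -18, -20, -19, ∞, -13]
  [-13, -20, -18, -17, ∞, -15]
  [-7, -14, -12, -10, ∞, -9]
  [-13, -19, -19, -18, 80, -14]
  [-18, -22, -24, -23, ∞, -15]
Answer: row 4 of C^⊗5 = [-7, -14, -12, -10, ∞, -9]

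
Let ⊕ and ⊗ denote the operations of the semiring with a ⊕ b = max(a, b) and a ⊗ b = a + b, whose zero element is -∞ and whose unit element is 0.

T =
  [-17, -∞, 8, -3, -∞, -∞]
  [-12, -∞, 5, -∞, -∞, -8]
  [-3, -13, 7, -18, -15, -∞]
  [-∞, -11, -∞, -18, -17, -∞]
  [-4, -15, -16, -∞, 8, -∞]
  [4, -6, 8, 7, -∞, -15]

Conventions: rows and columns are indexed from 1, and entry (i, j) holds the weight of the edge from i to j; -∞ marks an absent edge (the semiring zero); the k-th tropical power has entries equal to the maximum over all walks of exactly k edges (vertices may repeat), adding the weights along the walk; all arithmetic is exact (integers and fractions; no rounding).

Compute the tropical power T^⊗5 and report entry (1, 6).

T^⊗2:
  [5, -5, 15, -10, -7, -∞]
  [2, -8, 12, -1, -10, -23]
  [4, -6, 14, -6, -7, -21]
  [-21, -29, -6, -36, -9, -19]
  [4, -7, 4, -7, 16, -23]
  [5, -4, 15, 1, -7, -14]
T^⊗3:
  [12, 2, 22, 2, 1, -13]
  [9, -1, 19, -1, -2, -16]
  [11, 1, 21, 1, 1, -14]
  [-9, -19, 1, -12, -1, -34]
  [12, 1, 12, 1, 24, -15]
  [12, 2, 22, 2, 1, -12]
T^⊗4:
  [19, 9, 29, 9, 9, -6]
  [16, 6, 26, 6, 6, -9]
  [18, 8, 28, 8, 9, -7]
  [-2, -12, 8, -12, 7, -27]
  [20, 9, 20, 9, 32, -7]
  [19, 9, 29, 9, 9, -6]
T^⊗5:
  [26, 16, 36, 16, 17, 1]
  [23, 13, 33, 13, 14, -2]
  [25, 15, 35, 15, 17, 0]
  [5, -5, 15, -5, 15, -20]
  [28, 17, 28, 17, 40, 1]
  [26, 16, 36, 16, 17, 1]
Key observation: the optimum is the walk 1->3->3->3->2->6, with weight 8 + 7 + 7 + (-13) + (-8) = 1.
Optimal value attained by: walk 1->3->3->3->2->6.
Answer: (T^⊗5)[1][6] = 1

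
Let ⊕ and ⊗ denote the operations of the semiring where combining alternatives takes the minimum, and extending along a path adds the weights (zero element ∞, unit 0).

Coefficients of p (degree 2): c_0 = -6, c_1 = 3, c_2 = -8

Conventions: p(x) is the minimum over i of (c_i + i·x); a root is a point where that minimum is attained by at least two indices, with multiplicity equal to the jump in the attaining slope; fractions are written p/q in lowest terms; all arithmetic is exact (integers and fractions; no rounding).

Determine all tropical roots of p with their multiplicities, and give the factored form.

hull edge (i=0, c=-6) to (i=2, c=-8): slope -1, span 2
Factored form: p(x) = -8 ⊗ (x ⊕ 1) ⊗ (x ⊕ 1)
Answer: roots = 1 (mult 2)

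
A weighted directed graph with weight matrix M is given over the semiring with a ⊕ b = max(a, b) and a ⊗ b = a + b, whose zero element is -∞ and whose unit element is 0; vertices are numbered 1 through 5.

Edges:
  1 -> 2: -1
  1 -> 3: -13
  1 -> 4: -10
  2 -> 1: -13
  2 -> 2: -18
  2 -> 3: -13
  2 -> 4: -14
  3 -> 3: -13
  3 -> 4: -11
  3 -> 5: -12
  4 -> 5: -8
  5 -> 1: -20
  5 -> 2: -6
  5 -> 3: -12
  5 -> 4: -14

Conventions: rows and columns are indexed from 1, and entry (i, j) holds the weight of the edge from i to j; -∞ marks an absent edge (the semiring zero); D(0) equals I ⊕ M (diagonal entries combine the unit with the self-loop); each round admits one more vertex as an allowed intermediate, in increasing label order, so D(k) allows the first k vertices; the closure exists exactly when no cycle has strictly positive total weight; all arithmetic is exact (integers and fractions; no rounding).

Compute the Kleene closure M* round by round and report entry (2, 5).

D(0):
  [0, -1, -13, -10, -∞]
  [-13, 0, -13, -14, -∞]
  [-∞, -∞, 0, -11, -12]
  [-∞, -∞, -∞, 0, -8]
  [-20, -6, -12, -14, 0]
D(1):
  [0, -1, -13, -10, -∞]
  [-13, 0, -13, -14, -∞]
  [-∞, -∞, 0, -11, -12]
  [-∞, -∞, -∞, 0, -8]
  [-20, -6, -12, -14, 0]
D(2):
  [0, -1, -13, -10, -∞]
  [-13, 0, -13, -14, -∞]
  [-∞, -∞, 0, -11, -12]
  [-∞, -∞, -∞, 0, -8]
  [-19, -6, -12, -14, 0]
D(3):
  [0, -1, -13, -10, -25]
  [-13, 0, -13, -14, -25]
  [-∞, -∞, 0, -11, -12]
  [-∞, -∞, -∞, 0, -8]
  [-19, -6, -12, -14, 0]
D(4):
  [0, -1, -13, -10, -18]
  [-13, 0, -13, -14, -22]
  [-∞, -∞, 0, -11, -12]
  [-∞, -∞, -∞, 0, -8]
  [-19, -6, -12, -14, 0]
D(5):
  [0, -1, -13, -10, -18]
  [-13, 0, -13, -14, -22]
  [-31, -18, 0, -11, -12]
  [-27, -14, -20, 0, -8]
  [-19, -6, -12, -14, 0]
Answer: M*[2][5] = -22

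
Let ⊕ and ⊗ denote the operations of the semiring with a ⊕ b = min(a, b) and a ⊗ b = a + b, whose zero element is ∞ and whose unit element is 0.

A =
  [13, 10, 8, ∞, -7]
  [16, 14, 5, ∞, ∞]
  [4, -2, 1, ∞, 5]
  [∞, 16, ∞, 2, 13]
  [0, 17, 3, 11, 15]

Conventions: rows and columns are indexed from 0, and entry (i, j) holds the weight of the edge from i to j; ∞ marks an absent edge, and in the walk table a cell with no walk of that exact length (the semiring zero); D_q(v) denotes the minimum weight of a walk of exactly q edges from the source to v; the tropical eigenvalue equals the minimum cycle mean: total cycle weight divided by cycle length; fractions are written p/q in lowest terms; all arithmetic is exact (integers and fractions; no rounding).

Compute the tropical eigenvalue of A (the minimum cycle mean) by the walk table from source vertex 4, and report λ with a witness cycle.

q=0: [∞, ∞, ∞, ∞, 0]
q=1: [0, 17, 3, 11, 15]
q=2: [7, 1, 4, 13, -7]
q=3: [-7, 2, -4, 4, 0]
q=4: [0, -6, -3, 6, -14]
q=5: [-14, -5, -11, -3, -7]
Optimal cycle mean attained by: cycle 0->4->0, total (-7) + 0, length 2.
Answer: λ = -7/2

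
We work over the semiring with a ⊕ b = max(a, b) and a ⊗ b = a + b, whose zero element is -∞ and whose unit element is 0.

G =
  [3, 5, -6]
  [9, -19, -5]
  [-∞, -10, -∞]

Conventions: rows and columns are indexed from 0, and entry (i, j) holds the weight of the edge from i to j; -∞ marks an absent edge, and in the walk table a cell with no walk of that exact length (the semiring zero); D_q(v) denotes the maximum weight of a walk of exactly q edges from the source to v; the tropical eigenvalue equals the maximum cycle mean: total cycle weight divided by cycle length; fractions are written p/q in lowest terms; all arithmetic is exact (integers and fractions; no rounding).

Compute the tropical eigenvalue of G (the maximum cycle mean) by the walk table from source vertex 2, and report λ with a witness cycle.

q=0: [-∞, -∞, 0]
q=1: [-∞, -10, -∞]
q=2: [-1, -29, -15]
q=3: [2, 4, -7]
Optimal cycle mean attained by: cycle 0->1->0, total 5 + 9, length 2.
Answer: λ = 7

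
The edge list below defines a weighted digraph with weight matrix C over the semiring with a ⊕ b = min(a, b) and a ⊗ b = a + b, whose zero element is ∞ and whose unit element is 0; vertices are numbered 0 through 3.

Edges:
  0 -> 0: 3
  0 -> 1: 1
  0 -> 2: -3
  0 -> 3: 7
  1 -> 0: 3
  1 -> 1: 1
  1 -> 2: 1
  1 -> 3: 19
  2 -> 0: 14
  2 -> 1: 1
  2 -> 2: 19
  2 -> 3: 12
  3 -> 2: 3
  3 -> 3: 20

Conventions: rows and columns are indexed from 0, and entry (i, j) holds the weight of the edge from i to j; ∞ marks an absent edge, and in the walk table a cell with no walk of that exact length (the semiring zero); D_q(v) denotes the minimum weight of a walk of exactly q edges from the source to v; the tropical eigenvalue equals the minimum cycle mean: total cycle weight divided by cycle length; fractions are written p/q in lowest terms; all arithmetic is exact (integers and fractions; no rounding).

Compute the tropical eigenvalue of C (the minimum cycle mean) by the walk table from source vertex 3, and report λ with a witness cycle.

q=0: [∞, ∞, ∞, 0]
q=1: [∞, ∞, 3, 20]
q=2: [17, 4, 22, 15]
q=3: [7, 5, 5, 23]
q=4: [8, 6, 4, 14]
Optimal cycle mean attained by: cycle 0->2->1->0, total (-3) + 1 + 3, length 3.
Answer: λ = 1/3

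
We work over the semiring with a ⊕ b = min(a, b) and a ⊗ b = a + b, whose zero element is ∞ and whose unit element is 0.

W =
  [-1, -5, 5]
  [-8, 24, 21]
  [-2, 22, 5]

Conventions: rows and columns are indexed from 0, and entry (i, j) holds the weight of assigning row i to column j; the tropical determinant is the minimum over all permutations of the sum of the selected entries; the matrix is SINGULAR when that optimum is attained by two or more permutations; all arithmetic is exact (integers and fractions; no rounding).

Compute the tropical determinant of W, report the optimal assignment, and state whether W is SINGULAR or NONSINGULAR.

σ = (0, 1, 2): (-1) + 24 + 5 = 28
σ = (0, 2, 1): (-1) + 21 + 22 = 42
σ = (1, 0, 2): (-5) + (-8) + 5 = -8
σ = (1, 2, 0): (-5) + 21 + (-2) = 14
σ = (2, 0, 1): 5 + (-8) + 22 = 19
σ = (2, 1, 0): 5 + 24 + (-2) = 27
Optimal value attained by: σ = (1, 0, 2).
Answer: det⊕(W) = -8; verdict: NONSINGULAR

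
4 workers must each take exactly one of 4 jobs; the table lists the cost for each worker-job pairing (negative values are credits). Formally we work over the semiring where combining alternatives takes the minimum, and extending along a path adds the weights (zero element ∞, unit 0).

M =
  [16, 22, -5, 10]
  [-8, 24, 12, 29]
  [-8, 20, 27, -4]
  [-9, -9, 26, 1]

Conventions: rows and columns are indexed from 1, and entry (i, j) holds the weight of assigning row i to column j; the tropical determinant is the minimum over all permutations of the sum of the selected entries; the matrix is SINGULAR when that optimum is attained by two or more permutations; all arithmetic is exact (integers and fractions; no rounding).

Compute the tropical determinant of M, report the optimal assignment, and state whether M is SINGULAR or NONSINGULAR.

σ = (1, 2, 3, 4): 16 + 24 + 27 + 1 = 68
σ = (1, 2, 4, 3): 16 + 24 + (-4) + 26 = 62
σ = (1, 3, 2, 4): 16 + 12 + 20 + 1 = 49
σ = (1, 3, 4, 2): 16 + 12 + (-4) + (-9) = 15
σ = (1, 4, 2, 3): 16 + 29 + 20 + 26 = 91
σ = (1, 4, 3, 2): 16 + 29 + 27 + (-9) = 63
σ = (2, 1, 3, 4): 22 + (-8) + 27 + 1 = 42
σ = (2, 1, 4, 3): 22 + (-8) + (-4) + 26 = 36
σ = (2, 3, 1, 4): 22 + 12 + (-8) + 1 = 27
σ = (2, 3, 4, 1): 22 + 12 + (-4) + (-9) = 21
σ = (2, 4, 1, 3): 22 + 29 + (-8) + 26 = 69
σ = (2, 4, 3, 1): 22 + 29 + 27 + (-9) = 69
σ = (3, 1, 2, 4): (-5) + (-8) + 20 + 1 = 8
σ = (3, 1, 4, 2): (-5) + (-8) + (-4) + (-9) = -26
σ = (3, 2, 1, 4): (-5) + 24 + (-8) + 1 = 12
σ = (3, 2, 4, 1): (-5) + 24 + (-4) + (-9) = 6
σ = (3, 4, 1, 2): (-5) + 29 + (-8) + (-9) = 7
σ = (3, 4, 2, 1): (-5) + 29 + 20 + (-9) = 35
σ = (4, 1, 2, 3): 10 + (-8) + 20 + 26 = 48
σ = (4, 1, 3, 2): 10 + (-8) + 27 + (-9) = 20
σ = (4, 2, 1, 3): 10 + 24 + (-8) + 26 = 52
σ = (4, 2, 3, 1): 10 + 24 + 27 + (-9) = 52
σ = (4, 3, 1, 2): 10 + 12 + (-8) + (-9) = 5
σ = (4, 3, 2, 1): 10 + 12 + 20 + (-9) = 33
Optimal value attained by: σ = (3, 1, 4, 2).
Answer: det⊕(M) = -26; verdict: NONSINGULAR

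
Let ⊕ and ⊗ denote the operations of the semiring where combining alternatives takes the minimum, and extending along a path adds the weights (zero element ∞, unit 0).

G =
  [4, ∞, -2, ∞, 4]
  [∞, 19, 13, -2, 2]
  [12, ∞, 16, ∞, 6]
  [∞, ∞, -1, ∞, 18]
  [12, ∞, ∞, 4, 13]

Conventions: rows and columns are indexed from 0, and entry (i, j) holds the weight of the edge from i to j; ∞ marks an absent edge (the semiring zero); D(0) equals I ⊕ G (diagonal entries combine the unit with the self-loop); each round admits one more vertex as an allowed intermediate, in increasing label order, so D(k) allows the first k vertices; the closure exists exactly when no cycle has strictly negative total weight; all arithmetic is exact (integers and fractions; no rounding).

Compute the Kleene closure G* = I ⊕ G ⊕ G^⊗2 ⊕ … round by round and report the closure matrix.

D(0):
  [0, ∞, -2, ∞, 4]
  [∞, 0, 13, -2, 2]
  [12, ∞, 0, ∞, 6]
  [∞, ∞, -1, 0, 18]
  [12, ∞, ∞, 4, 0]
D(1):
  [0, ∞, -2, ∞, 4]
  [∞, 0, 13, -2, 2]
  [12, ∞, 0, ∞, 6]
  [∞, ∞, -1, 0, 18]
  [12, ∞, 10, 4, 0]
D(2):
  [0, ∞, -2, ∞, 4]
  [∞, 0, 13, -2, 2]
  [12, ∞, 0, ∞, 6]
  [∞, ∞, -1, 0, 18]
  [12, ∞, 10, 4, 0]
D(3):
  [0, ∞, -2, ∞, 4]
  [25, 0, 13, -2, 2]
  [12, ∞, 0, ∞, 6]
  [11, ∞, -1, 0, 5]
  [12, ∞, 10, 4, 0]
D(4):
  [0, ∞, -2, ∞, 4]
  [9, 0, -3, -2, 2]
  [12, ∞, 0, ∞, 6]
  [11, ∞, -1, 0, 5]
  [12, ∞, 3, 4, 0]
D(5):
  [0, ∞, -2, 8, 4]
  [9, 0, -3, -2, 2]
  [12, ∞, 0, 10, 6]
  [11, ∞, -1, 0, 5]
  [12, ∞, 3, 4, 0]
Answer: G* = [[0, ∞, -2, 8, 4], [9, 0, -3, -2, 2], [12, ∞, 0, 10, 6], [11, ∞, -1, 0, 5], [12, ∞, 3, 4, 0]]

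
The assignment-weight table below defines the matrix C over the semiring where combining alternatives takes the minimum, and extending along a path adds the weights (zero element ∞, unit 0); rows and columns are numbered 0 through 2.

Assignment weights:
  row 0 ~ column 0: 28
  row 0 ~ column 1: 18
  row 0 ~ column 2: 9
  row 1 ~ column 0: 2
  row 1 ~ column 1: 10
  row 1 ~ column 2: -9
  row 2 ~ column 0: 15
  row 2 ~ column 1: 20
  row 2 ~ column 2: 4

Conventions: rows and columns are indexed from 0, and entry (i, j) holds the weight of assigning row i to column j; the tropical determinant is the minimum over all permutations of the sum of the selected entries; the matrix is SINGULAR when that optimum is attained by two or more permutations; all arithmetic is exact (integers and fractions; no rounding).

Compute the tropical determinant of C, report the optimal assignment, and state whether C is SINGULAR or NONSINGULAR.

σ = (0, 1, 2): 28 + 10 + 4 = 42
σ = (0, 2, 1): 28 + (-9) + 20 = 39
σ = (1, 0, 2): 18 + 2 + 4 = 24
σ = (1, 2, 0): 18 + (-9) + 15 = 24
σ = (2, 0, 1): 9 + 2 + 20 = 31
σ = (2, 1, 0): 9 + 10 + 15 = 34
Optimal value attained by: σ = (1, 0, 2).
Answer: det⊕(C) = 24; verdict: SINGULAR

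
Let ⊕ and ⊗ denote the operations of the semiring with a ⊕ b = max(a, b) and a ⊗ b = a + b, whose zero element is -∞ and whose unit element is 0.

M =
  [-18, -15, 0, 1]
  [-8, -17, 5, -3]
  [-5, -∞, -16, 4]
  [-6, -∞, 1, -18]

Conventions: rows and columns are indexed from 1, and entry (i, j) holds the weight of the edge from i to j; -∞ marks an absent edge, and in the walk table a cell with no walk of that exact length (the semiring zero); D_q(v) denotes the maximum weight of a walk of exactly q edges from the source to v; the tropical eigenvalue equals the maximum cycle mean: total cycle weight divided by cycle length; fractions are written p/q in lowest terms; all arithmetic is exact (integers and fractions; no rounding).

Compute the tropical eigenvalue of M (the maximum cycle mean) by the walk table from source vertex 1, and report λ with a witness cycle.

q=0: [0, -∞, -∞, -∞]
q=1: [-18, -15, 0, 1]
q=2: [-5, -32, 2, 4]
q=3: [-2, -20, 5, 6]
q=4: [0, -17, 7, 9]
Optimal cycle mean attained by: cycle 3->4->3, total 4 + 1, length 2.
Answer: λ = 5/2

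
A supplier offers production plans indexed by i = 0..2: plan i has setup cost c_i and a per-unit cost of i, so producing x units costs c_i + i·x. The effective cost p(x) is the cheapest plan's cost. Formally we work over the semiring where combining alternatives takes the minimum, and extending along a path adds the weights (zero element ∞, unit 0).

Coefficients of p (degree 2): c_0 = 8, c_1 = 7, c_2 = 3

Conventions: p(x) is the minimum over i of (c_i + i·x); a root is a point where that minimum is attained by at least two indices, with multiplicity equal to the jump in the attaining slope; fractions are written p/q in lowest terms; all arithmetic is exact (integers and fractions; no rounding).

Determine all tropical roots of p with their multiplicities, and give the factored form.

hull edge (i=0, c=8) to (i=2, c=3): slope -5/2, span 2
Factored form: p(x) = 3 ⊗ (x ⊕ 5/2) ⊗ (x ⊕ 5/2)
Answer: roots = 5/2 (mult 2)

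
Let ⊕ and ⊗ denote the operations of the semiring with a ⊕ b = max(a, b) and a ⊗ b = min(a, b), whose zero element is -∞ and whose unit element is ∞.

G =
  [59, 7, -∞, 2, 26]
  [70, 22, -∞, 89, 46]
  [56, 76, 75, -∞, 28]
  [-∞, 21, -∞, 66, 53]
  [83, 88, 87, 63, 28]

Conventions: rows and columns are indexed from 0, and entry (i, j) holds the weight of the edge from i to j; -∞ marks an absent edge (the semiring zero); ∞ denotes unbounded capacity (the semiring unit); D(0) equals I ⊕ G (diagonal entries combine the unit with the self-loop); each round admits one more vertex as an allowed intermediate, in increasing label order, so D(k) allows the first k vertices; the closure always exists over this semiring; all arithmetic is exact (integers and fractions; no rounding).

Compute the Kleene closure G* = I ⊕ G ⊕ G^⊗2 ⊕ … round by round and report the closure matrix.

D(0):
  [∞, 7, -∞, 2, 26]
  [70, ∞, -∞, 89, 46]
  [56, 76, ∞, -∞, 28]
  [-∞, 21, -∞, ∞, 53]
  [83, 88, 87, 63, ∞]
D(1):
  [∞, 7, -∞, 2, 26]
  [70, ∞, -∞, 89, 46]
  [56, 76, ∞, 2, 28]
  [-∞, 21, -∞, ∞, 53]
  [83, 88, 87, 63, ∞]
D(2):
  [∞, 7, -∞, 7, 26]
  [70, ∞, -∞, 89, 46]
  [70, 76, ∞, 76, 46]
  [21, 21, -∞, ∞, 53]
  [83, 88, 87, 88, ∞]
D(3):
  [∞, 7, -∞, 7, 26]
  [70, ∞, -∞, 89, 46]
  [70, 76, ∞, 76, 46]
  [21, 21, -∞, ∞, 53]
  [83, 88, 87, 88, ∞]
D(4):
  [∞, 7, -∞, 7, 26]
  [70, ∞, -∞, 89, 53]
  [70, 76, ∞, 76, 53]
  [21, 21, -∞, ∞, 53]
  [83, 88, 87, 88, ∞]
D(5):
  [∞, 26, 26, 26, 26]
  [70, ∞, 53, 89, 53]
  [70, 76, ∞, 76, 53]
  [53, 53, 53, ∞, 53]
  [83, 88, 87, 88, ∞]
Answer: G* = [[∞, 26, 26, 26, 26], [70, ∞, 53, 89, 53], [70, 76, ∞, 76, 53], [53, 53, 53, ∞, 53], [83, 88, 87, 88, ∞]]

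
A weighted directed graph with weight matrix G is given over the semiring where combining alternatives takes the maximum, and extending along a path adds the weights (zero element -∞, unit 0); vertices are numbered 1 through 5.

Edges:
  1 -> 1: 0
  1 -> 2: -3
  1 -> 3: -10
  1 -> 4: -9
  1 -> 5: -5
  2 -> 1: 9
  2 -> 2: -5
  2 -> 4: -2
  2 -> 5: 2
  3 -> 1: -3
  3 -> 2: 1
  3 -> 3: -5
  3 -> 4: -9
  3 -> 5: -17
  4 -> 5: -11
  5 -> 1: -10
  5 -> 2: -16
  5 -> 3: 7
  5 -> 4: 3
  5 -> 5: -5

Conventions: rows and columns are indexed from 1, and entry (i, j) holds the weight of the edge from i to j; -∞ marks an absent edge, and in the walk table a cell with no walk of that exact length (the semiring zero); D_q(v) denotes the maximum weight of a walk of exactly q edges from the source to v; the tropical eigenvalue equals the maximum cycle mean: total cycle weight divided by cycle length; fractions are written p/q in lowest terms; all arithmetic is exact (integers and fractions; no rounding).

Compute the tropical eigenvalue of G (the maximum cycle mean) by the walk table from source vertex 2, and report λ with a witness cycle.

q=0: [-∞, 0, -∞, -∞, -∞]
q=1: [9, -5, -∞, -2, 2]
q=2: [9, 6, 9, 5, 4]
q=3: [15, 10, 11, 7, 8]
q=4: [19, 12, 15, 11, 12]
q=5: [21, 16, 19, 15, 14]
Optimal cycle mean attained by: cycle 2->5->3->2, total 2 + 7 + 1, length 3.
Answer: λ = 10/3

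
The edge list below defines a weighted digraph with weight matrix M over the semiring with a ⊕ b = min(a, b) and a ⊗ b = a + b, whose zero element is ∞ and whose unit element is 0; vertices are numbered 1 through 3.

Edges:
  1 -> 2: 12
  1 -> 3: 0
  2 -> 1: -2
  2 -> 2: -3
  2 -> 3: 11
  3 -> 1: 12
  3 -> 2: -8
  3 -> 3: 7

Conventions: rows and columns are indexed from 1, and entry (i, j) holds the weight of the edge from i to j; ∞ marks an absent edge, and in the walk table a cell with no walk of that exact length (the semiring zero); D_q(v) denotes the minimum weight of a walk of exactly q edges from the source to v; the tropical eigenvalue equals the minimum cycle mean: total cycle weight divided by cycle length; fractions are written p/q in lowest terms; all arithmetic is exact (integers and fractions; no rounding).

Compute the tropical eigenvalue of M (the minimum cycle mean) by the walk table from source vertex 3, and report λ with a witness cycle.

q=0: [∞, ∞, 0]
q=1: [12, -8, 7]
q=2: [-10, -11, 3]
q=3: [-13, -14, -10]
Optimal cycle mean attained by: cycle 1->3->2->1, total 0 + (-8) + (-2), length 3.
Answer: λ = -10/3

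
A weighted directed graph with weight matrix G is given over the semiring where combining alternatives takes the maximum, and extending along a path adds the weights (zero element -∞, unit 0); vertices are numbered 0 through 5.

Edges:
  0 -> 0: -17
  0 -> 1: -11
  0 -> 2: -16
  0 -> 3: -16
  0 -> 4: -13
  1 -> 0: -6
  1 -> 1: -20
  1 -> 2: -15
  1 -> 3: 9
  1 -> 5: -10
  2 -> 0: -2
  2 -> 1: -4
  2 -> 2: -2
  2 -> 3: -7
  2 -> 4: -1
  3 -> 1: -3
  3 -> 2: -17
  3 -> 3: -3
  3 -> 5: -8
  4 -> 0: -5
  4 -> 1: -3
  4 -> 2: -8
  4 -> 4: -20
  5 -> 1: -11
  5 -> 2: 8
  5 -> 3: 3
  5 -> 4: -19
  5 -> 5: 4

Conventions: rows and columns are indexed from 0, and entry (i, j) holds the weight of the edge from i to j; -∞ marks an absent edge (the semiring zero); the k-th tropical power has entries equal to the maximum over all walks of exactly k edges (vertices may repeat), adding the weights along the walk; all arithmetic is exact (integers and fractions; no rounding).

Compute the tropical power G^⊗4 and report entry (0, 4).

G^⊗2:
  [-17, -16, -18, -2, -17, -21]
  [-17, 6, -2, 6, -16, 1]
  [-4, -4, -4, 5, -3, -14]
  [-9, -6, 0, 6, -18, -4]
  [-9, -12, -10, 6, -9, -13]
  [6, 4, 12, 7, 7, 8]
G^⊗3:
  [-20, -5, -13, -5, -19, -10]
  [0, 3, 9, 15, -3, 5]
  [-6, 2, -6, 5, -5, -3]
  [-2, 3, 4, 3, -1, 0]
  [-12, 3, -5, 3, -11, -2]
  [10, 8, 16, 13, 11, 12]
G^⊗4:
  [-11, -8, -2, 4, -14, -6]
  [7, 12, 13, 12, 8, 9]
  [-4, 2, 5, 11, -7, 1]
  [2, 0, 8, 12, 3, 4]
  [-3, 0, 6, 12, -6, 2]
  [14, 12, 20, 17, 15, 16]
Key observation: the optimum is the walk 0->1->5->2->4, with weight (-11) + (-10) + 8 + (-1) = -14.
Optimal value attained by: walk 0->1->5->2->4.
Answer: (G^⊗4)[0][4] = -14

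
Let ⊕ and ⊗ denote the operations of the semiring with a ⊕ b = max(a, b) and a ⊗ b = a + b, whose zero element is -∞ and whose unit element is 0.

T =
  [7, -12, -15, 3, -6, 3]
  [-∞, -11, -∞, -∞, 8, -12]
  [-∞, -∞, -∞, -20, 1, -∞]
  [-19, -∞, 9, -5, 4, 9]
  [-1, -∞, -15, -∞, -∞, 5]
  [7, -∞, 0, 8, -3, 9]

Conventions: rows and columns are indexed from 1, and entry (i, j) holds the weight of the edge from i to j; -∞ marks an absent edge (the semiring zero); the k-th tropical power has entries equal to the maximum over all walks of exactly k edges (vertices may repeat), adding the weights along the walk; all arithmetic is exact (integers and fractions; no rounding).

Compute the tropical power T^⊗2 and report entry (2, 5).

T^⊗2:
  [14, -5, 12, 11, 7, 12]
  [7, -22, -7, -4, -3, 13]
  [0, -∞, -11, -25, -16, 6]
  [16, -31, 9, 17, 10, 18]
  [12, -13, 5, 13, 2, 14]
  [16, -5, 17, 17, 12, 18]
Key observation: the optimum is the walk 2->2->5, with weight (-11) + 8 = -3.
Optimal value attained by: walk 2->2->5.
Answer: (T^⊗2)[2][5] = -3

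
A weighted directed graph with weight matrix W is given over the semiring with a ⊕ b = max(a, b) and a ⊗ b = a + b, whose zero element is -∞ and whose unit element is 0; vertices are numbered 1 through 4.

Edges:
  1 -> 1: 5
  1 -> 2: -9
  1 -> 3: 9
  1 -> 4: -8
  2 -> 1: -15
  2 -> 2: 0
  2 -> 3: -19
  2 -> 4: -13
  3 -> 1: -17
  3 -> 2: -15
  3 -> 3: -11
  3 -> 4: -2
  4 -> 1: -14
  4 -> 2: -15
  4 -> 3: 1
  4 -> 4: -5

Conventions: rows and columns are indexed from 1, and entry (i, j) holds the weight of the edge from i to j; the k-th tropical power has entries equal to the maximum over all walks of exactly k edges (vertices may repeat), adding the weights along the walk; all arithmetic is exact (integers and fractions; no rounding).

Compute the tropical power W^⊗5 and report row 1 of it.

W^⊗2:
  [10, -4, 14, 7]
  [-10, 0, -6, -13]
  [-12, -15, -1, -7]
  [-9, -14, -4, -1]
W^⊗3:
  [15, 1, 19, 12]
  [-5, 0, -1, -8]
  [-7, -15, -3, -3]
  [-4, -14, 0, -6]
W^⊗4:
  [20, 6, 24, 17]
  [0, 0, 4, -3]
  [-2, -15, 2, -5]
  [1, -13, 5, -2]
W^⊗5:
  [25, 11, 29, 22]
  [5, 0, 9, 2]
  [3, -11, 7, 0]
  [6, -8, 10, 3]
Answer: row 1 of W^⊗5 = [25, 11, 29, 22]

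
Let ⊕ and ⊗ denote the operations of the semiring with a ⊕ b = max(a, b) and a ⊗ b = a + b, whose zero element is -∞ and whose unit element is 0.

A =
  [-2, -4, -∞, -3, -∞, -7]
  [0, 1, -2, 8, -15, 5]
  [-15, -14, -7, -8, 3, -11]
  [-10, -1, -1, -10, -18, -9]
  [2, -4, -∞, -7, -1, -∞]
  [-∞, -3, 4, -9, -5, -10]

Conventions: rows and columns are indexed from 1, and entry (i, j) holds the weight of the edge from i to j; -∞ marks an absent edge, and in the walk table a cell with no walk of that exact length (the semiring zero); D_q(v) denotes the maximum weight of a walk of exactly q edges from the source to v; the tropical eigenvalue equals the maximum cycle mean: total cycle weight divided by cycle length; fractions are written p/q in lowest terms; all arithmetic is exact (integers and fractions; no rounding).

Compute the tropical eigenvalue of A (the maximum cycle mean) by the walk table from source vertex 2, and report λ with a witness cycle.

q=0: [-∞, 0, -∞, -∞, -∞, -∞]
q=1: [0, 1, -2, 8, -15, 5]
q=2: [1, 7, 9, 9, 1, 6]
q=3: [7, 8, 10, 15, 12, 12]
q=4: [14, 14, 16, 16, 13, 13]
q=5: [15, 15, 17, 22, 19, 19]
q=6: [21, 21, 23, 23, 20, 20]
Optimal cycle mean attained by: cycle 2->4->2, total 8 + (-1), length 2.
Answer: λ = 7/2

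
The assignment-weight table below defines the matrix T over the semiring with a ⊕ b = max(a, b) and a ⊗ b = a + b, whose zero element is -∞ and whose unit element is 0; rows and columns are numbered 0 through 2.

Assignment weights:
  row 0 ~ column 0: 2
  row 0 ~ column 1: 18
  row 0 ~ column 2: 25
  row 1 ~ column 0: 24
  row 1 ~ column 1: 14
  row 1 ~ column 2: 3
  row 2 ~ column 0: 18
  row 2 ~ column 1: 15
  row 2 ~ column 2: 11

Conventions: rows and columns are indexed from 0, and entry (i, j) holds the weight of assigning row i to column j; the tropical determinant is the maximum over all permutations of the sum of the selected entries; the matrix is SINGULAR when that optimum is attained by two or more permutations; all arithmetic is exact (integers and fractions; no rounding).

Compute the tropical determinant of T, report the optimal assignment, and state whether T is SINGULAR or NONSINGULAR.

σ = (0, 1, 2): 2 + 14 + 11 = 27
σ = (0, 2, 1): 2 + 3 + 15 = 20
σ = (1, 0, 2): 18 + 24 + 11 = 53
σ = (1, 2, 0): 18 + 3 + 18 = 39
σ = (2, 0, 1): 25 + 24 + 15 = 64
σ = (2, 1, 0): 25 + 14 + 18 = 57
Optimal value attained by: σ = (2, 0, 1).
Answer: det⊕(T) = 64; verdict: NONSINGULAR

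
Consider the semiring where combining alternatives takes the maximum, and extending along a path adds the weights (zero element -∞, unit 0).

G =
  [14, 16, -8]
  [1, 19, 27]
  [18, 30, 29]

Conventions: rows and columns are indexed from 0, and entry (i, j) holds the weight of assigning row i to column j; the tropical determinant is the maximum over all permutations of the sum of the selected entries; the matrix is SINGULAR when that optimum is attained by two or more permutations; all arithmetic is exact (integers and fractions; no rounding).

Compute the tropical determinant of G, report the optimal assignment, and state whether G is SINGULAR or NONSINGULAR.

σ = (0, 1, 2): 14 + 19 + 29 = 62
σ = (0, 2, 1): 14 + 27 + 30 = 71
σ = (1, 0, 2): 16 + 1 + 29 = 46
σ = (1, 2, 0): 16 + 27 + 18 = 61
σ = (2, 0, 1): (-8) + 1 + 30 = 23
σ = (2, 1, 0): (-8) + 19 + 18 = 29
Optimal value attained by: σ = (0, 2, 1).
Answer: det⊕(G) = 71; verdict: NONSINGULAR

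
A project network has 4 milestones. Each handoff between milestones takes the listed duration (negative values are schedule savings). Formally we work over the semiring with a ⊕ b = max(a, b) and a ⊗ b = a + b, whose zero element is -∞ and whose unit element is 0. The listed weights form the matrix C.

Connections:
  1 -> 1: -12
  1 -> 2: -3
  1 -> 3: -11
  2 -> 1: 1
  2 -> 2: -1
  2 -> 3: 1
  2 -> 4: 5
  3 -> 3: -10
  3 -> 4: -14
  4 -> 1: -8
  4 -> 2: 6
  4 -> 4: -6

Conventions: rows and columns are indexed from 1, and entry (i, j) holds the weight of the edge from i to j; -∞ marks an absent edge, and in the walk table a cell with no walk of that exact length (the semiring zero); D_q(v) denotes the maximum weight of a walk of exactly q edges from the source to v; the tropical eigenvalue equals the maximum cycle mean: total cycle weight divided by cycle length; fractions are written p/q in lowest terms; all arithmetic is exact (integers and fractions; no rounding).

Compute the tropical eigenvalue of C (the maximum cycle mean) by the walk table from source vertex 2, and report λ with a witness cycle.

q=0: [-∞, 0, -∞, -∞]
q=1: [1, -1, 1, 5]
q=2: [0, 11, 0, 4]
q=3: [12, 10, 12, 16]
q=4: [11, 22, 11, 15]
Optimal cycle mean attained by: cycle 2->4->2, total 5 + 6, length 2.
Answer: λ = 11/2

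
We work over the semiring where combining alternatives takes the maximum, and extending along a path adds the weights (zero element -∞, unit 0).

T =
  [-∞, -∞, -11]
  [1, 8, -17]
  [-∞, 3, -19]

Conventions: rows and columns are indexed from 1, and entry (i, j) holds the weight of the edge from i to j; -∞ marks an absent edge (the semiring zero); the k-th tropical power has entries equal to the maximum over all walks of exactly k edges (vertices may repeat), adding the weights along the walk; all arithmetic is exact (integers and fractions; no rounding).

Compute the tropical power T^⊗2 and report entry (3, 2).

T^⊗2:
  [-∞, -8, -30]
  [9, 16, -9]
  [4, 11, -14]
Key observation: the optimum is the walk 3->2->2, with weight 3 + 8 = 11.
Optimal value attained by: walk 3->2->2.
Answer: (T^⊗2)[3][2] = 11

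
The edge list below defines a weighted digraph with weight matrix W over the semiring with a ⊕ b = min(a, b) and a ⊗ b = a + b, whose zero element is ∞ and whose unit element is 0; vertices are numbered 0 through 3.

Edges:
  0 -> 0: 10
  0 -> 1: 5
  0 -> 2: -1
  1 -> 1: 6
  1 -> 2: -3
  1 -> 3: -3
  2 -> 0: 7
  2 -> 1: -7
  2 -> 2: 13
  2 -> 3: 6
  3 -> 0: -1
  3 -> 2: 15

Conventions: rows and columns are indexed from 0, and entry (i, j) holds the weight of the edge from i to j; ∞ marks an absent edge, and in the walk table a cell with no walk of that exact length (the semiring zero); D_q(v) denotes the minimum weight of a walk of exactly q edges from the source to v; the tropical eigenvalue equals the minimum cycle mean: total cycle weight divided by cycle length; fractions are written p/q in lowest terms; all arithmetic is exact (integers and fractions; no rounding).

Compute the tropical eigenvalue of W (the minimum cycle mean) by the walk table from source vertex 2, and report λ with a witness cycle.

q=0: [∞, ∞, 0, ∞]
q=1: [7, -7, 13, 6]
q=2: [5, -1, -10, -10]
q=3: [-11, -17, -4, -4]
q=4: [-5, -11, -20, -20]
Optimal cycle mean attained by: cycle 1->2->1, total (-3) + (-7), length 2.
Answer: λ = -5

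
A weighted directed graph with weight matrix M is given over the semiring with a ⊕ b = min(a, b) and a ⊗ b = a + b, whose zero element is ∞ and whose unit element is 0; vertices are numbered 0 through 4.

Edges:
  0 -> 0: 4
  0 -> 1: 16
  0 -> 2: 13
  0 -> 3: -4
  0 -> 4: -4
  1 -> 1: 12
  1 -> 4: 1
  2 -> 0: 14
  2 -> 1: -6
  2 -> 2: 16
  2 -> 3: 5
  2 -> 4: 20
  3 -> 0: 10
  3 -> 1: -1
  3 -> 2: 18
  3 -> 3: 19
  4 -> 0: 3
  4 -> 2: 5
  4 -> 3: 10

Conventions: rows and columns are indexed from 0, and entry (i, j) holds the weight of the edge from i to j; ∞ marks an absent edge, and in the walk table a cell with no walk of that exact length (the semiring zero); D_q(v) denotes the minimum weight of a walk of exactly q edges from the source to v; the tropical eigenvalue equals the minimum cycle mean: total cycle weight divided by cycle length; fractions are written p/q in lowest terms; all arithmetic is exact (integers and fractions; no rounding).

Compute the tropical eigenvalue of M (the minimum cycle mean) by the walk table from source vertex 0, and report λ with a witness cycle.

q=0: [0, ∞, ∞, ∞, ∞]
q=1: [4, 16, 13, -4, -4]
q=2: [-1, -5, 1, 0, 0]
q=3: [3, -5, 5, -5, -5]
q=4: [-2, -6, 0, -1, -4]
q=5: [-1, -6, 1, -6, -6]
Optimal cycle mean attained by: cycle 0->4->0, total (-4) + 3, length 2.
Answer: λ = -1/2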